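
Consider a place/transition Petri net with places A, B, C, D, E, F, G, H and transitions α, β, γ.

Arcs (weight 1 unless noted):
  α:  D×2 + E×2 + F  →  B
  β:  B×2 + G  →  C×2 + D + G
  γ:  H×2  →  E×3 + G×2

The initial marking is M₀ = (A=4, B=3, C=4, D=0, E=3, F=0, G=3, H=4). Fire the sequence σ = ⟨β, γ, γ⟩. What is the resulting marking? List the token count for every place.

step 1: fire β:  (A=4, B=3, C=4, D=0, E=3, F=0, G=3, H=4) → (A=4, B=1, C=6, D=1, E=3, F=0, G=3, H=4)
step 2: fire γ:  (A=4, B=1, C=6, D=1, E=3, F=0, G=3, H=4) → (A=4, B=1, C=6, D=1, E=6, F=0, G=5, H=2)
step 3: fire γ:  (A=4, B=1, C=6, D=1, E=6, F=0, G=5, H=2) → (A=4, B=1, C=6, D=1, E=9, F=0, G=7, H=0)

(A=4, B=1, C=6, D=1, E=9, F=0, G=7, H=0)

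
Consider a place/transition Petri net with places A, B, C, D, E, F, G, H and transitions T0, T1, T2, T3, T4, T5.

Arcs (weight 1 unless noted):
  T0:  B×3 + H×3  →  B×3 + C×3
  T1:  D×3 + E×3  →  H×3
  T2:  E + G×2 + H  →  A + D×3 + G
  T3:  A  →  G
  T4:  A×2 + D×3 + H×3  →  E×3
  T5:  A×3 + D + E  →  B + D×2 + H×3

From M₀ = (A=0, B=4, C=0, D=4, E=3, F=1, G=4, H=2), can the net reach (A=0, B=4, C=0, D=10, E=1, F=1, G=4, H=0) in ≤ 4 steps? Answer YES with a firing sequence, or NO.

step 1: fire T2:  (A=0, B=4, C=0, D=4, E=3, F=1, G=4, H=2) → (A=1, B=4, C=0, D=7, E=2, F=1, G=3, H=1)
step 2: fire T2:  (A=1, B=4, C=0, D=7, E=2, F=1, G=3, H=1) → (A=2, B=4, C=0, D=10, E=1, F=1, G=2, H=0)
step 3: fire T3:  (A=2, B=4, C=0, D=10, E=1, F=1, G=2, H=0) → (A=1, B=4, C=0, D=10, E=1, F=1, G=3, H=0)
step 4: fire T3:  (A=1, B=4, C=0, D=10, E=1, F=1, G=3, H=0) → (A=0, B=4, C=0, D=10, E=1, F=1, G=4, H=0)

YES — reachable via ⟨T2, T2, T3, T3⟩ (4 firings)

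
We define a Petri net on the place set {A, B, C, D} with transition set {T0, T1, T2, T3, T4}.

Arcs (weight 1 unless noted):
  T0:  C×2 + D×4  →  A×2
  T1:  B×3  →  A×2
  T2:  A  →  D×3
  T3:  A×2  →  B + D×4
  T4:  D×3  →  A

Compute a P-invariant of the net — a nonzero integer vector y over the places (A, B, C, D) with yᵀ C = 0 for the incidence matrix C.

y = (A:3, B:2, C:1, D:1)

Incidence matrix C (rows=places, cols=transitions):
       T0   T1   T2   T3   T4
    A   2    2   -1   -2    1
    B   0   -3    0    1    0
    C  -2    0    0    0    0
    D  -4    0    3    4   -3

Candidate y = [3, 2, 1, 1]; check y·C column-wise:
  col T0: 3·2 + 2·0 + 1·-2 + 1·-4 = 0
  col T1: 3·2 + 2·-3 + 1·0 + 1·0 = 0
  col T2: 3·-1 + 2·0 + 1·0 + 1·3 = 0
  col T3: 3·-2 + 2·1 + 1·0 + 1·4 = 0
  col T4: 3·1 + 2·0 + 1·0 + 1·-3 = 0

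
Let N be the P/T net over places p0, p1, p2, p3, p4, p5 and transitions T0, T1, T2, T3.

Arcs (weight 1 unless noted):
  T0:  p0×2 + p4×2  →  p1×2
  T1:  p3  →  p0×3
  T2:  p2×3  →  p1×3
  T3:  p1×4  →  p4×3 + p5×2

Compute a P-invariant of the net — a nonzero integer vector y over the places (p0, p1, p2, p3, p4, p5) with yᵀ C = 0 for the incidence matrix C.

Incidence matrix C (rows=places, cols=transitions):
       T0   T1   T2   T3
   p0  -2    3    0    0
   p1   2    0    3   -4
   p2   0    0   -3    0
   p3   0   -1    0    0
   p4  -2    0    0    3
   p5   0    0    0    2

Candidate y = [1, -3, -3, 3, -4, 0]; check y·C column-wise:
  col T0: 1·-2 + -3·2 + -3·0 + 3·0 + -4·-2 = 0
  col T1: 1·3 + -3·0 + -3·0 + 3·-1 + -4·0 = 0
  col T2: 1·0 + -3·3 + -3·-3 + 3·0 + -4·0 = 0
  col T3: 1·0 + -3·-4 + -3·0 + 3·0 + -4·3 + 0·2 = 0

y = (p0:1, p1:-3, p2:-3, p3:3, p4:-4, p5:0)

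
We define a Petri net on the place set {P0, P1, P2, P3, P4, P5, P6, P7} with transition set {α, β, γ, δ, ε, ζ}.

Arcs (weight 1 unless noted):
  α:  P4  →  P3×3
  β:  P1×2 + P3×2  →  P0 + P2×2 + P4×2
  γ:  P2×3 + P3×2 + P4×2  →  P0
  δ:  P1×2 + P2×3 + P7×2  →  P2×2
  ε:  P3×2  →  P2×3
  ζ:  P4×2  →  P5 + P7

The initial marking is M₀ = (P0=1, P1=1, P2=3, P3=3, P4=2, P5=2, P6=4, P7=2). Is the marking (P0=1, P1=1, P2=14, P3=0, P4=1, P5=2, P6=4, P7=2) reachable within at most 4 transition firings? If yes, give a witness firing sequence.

NO — not reachable within 4 firings

depth 0: 1 marking
depth 1: 5 markings reached so far
depth 2: 8 markings reached so far
depth 3: 10 markings reached so far
depth 4: 12 markings reached so far
target is not among the 12 markings reachable within 4 steps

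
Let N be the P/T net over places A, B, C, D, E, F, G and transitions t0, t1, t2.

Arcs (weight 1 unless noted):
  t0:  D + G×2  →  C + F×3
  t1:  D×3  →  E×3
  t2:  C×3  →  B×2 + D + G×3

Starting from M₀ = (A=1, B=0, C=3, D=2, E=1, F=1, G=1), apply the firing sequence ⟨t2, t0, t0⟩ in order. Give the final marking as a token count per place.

step 1: fire t2:  (A=1, B=0, C=3, D=2, E=1, F=1, G=1) → (A=1, B=2, C=0, D=3, E=1, F=1, G=4)
step 2: fire t0:  (A=1, B=2, C=0, D=3, E=1, F=1, G=4) → (A=1, B=2, C=1, D=2, E=1, F=4, G=2)
step 3: fire t0:  (A=1, B=2, C=1, D=2, E=1, F=4, G=2) → (A=1, B=2, C=2, D=1, E=1, F=7, G=0)

(A=1, B=2, C=2, D=1, E=1, F=7, G=0)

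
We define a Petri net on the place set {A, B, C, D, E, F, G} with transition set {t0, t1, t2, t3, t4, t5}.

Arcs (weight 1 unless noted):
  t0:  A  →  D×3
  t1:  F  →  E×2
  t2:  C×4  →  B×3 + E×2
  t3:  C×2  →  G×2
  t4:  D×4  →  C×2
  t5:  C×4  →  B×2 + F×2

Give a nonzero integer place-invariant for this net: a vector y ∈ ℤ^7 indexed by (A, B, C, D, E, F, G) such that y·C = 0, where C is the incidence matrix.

y = (A:3, B:2, C:2, D:1, E:1, F:2, G:2)

Incidence matrix C (rows=places, cols=transitions):
       t0   t1   t2   t3   t4   t5
    A  -1    0    0    0    0    0
    B   0    0    3    0    0    2
    C   0    0   -4   -2    2   -4
    D   3    0    0    0   -4    0
    E   0    2    2    0    0    0
    F   0   -1    0    0    0    2
    G   0    0    0    2    0    0

Candidate y = [3, 2, 2, 1, 1, 2, 2]; check y·C column-wise:
  col t0: 3·-1 + 2·0 + 2·0 + 1·3 + 1·0 + 2·0 + 2·0 = 0
  col t1: 3·0 + 2·0 + 2·0 + 1·0 + 1·2 + 2·-1 + 2·0 = 0
  col t2: 3·0 + 2·3 + 2·-4 + 1·0 + 1·2 + 2·0 + 2·0 = 0
  col t3: 3·0 + 2·0 + 2·-2 + 1·0 + 1·0 + 2·0 + 2·2 = 0
  col t4: 3·0 + 2·0 + 2·2 + 1·-4 + 1·0 + 2·0 + 2·0 = 0
  col t5: 3·0 + 2·2 + 2·-4 + 1·0 + 1·0 + 2·2 + 2·0 = 0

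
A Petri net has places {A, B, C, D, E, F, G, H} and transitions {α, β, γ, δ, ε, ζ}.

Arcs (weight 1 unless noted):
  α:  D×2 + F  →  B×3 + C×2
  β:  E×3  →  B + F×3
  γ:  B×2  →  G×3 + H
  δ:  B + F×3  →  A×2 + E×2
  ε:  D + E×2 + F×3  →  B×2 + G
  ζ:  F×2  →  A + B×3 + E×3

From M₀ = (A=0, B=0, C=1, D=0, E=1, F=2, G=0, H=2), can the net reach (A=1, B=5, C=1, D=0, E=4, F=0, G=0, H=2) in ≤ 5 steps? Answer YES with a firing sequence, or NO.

NO — not reachable within 5 firings

depth 0: 1 marking
depth 1: 2 markings reached so far
depth 2: 4 markings reached so far
depth 3: 7 markings reached so far
depth 4: 12 markings reached so far
depth 5: 18 markings reached so far
target is not among the 18 markings reachable within 5 steps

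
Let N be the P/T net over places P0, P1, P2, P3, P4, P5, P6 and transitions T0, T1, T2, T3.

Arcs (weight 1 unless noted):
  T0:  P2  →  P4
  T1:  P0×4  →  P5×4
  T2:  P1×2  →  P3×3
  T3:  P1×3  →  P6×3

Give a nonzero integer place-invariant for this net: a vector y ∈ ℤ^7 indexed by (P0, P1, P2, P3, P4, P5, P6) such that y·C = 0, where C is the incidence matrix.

Incidence matrix C (rows=places, cols=transitions):
       T0   T1   T2   T3
   P0   0   -4    0    0
   P1   0    0   -2   -3
   P2  -1    0    0    0
   P3   0    0    3    0
   P4   1    0    0    0
   P5   0    4    0    0
   P6   0    0    0    3

Candidate y = [0, 0, 1, 0, 1, 0, 0]; check y·C column-wise:
  col T0: 1·-1 + 1·1 = 0
  col T1: 0·-4 + 1·0 + 1·0 + 0·4 = 0
  col T2: 0·-2 + 1·0 + 0·3 + 1·0 = 0
  col T3: 0·-3 + 1·0 + 1·0 + 0·3 = 0

y = (P0:0, P1:0, P2:1, P3:0, P4:1, P5:0, P6:0)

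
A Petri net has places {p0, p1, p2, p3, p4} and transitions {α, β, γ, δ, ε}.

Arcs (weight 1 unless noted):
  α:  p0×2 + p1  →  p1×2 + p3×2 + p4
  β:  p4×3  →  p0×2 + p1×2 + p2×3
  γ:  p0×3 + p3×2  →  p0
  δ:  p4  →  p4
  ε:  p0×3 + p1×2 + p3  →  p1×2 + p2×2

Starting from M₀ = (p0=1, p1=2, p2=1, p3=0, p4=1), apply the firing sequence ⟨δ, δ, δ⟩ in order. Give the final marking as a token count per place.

step 1: fire δ:  (p0=1, p1=2, p2=1, p3=0, p4=1) → (p0=1, p1=2, p2=1, p3=0, p4=1)
step 2: fire δ:  (p0=1, p1=2, p2=1, p3=0, p4=1) → (p0=1, p1=2, p2=1, p3=0, p4=1)
step 3: fire δ:  (p0=1, p1=2, p2=1, p3=0, p4=1) → (p0=1, p1=2, p2=1, p3=0, p4=1)

(p0=1, p1=2, p2=1, p3=0, p4=1)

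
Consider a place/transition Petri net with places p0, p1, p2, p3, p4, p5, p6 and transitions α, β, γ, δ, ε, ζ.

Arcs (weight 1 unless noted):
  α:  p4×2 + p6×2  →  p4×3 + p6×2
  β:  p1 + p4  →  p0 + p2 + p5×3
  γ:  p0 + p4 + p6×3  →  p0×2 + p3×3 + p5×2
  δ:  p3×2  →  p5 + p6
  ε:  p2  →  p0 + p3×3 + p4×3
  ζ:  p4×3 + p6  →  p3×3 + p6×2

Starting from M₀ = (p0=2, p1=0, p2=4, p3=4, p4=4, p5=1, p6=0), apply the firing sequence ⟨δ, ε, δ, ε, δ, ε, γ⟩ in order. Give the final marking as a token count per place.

step 1: fire δ:  (p0=2, p1=0, p2=4, p3=4, p4=4, p5=1, p6=0) → (p0=2, p1=0, p2=4, p3=2, p4=4, p5=2, p6=1)
step 2: fire ε:  (p0=2, p1=0, p2=4, p3=2, p4=4, p5=2, p6=1) → (p0=3, p1=0, p2=3, p3=5, p4=7, p5=2, p6=1)
step 3: fire δ:  (p0=3, p1=0, p2=3, p3=5, p4=7, p5=2, p6=1) → (p0=3, p1=0, p2=3, p3=3, p4=7, p5=3, p6=2)
step 4: fire ε:  (p0=3, p1=0, p2=3, p3=3, p4=7, p5=3, p6=2) → (p0=4, p1=0, p2=2, p3=6, p4=10, p5=3, p6=2)
step 5: fire δ:  (p0=4, p1=0, p2=2, p3=6, p4=10, p5=3, p6=2) → (p0=4, p1=0, p2=2, p3=4, p4=10, p5=4, p6=3)
step 6: fire ε:  (p0=4, p1=0, p2=2, p3=4, p4=10, p5=4, p6=3) → (p0=5, p1=0, p2=1, p3=7, p4=13, p5=4, p6=3)
step 7: fire γ:  (p0=5, p1=0, p2=1, p3=7, p4=13, p5=4, p6=3) → (p0=6, p1=0, p2=1, p3=10, p4=12, p5=6, p6=0)

(p0=6, p1=0, p2=1, p3=10, p4=12, p5=6, p6=0)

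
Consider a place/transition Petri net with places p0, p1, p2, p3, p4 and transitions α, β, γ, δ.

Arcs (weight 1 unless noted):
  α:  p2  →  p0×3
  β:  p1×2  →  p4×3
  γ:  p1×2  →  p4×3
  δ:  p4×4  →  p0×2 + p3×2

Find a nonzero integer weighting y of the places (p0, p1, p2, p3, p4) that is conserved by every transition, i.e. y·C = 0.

y = (p0:1, p1:0, p2:3, p3:-1, p4:0)

Incidence matrix C (rows=places, cols=transitions):
        α    β    γ    δ
   p0   3    0    0    2
   p1   0   -2   -2    0
   p2  -1    0    0    0
   p3   0    0    0    2
   p4   0    3    3   -4

Candidate y = [1, 0, 3, -1, 0]; check y·C column-wise:
  col α: 1·3 + 3·-1 + -1·0 = 0
  col β: 1·0 + 0·-2 + 3·0 + -1·0 + 0·3 = 0
  col γ: 1·0 + 0·-2 + 3·0 + -1·0 + 0·3 = 0
  col δ: 1·2 + 3·0 + -1·2 + 0·-4 = 0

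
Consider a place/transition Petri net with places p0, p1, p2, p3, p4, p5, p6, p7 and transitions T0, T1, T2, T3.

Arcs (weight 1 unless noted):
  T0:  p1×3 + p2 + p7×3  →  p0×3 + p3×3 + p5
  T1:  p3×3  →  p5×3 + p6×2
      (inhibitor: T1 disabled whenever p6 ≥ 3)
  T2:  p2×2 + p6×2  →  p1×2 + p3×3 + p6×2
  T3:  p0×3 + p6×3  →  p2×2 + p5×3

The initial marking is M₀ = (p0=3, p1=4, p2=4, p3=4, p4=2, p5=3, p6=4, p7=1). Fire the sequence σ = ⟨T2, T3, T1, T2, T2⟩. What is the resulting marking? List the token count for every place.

step 1: fire T2:  (p0=3, p1=4, p2=4, p3=4, p4=2, p5=3, p6=4, p7=1) → (p0=3, p1=6, p2=2, p3=7, p4=2, p5=3, p6=4, p7=1)
step 2: fire T3:  (p0=3, p1=6, p2=2, p3=7, p4=2, p5=3, p6=4, p7=1) → (p0=0, p1=6, p2=4, p3=7, p4=2, p5=6, p6=1, p7=1)
step 3: fire T1:  (p0=0, p1=6, p2=4, p3=7, p4=2, p5=6, p6=1, p7=1) → (p0=0, p1=6, p2=4, p3=4, p4=2, p5=9, p6=3, p7=1)
step 4: fire T2:  (p0=0, p1=6, p2=4, p3=4, p4=2, p5=9, p6=3, p7=1) → (p0=0, p1=8, p2=2, p3=7, p4=2, p5=9, p6=3, p7=1)
step 5: fire T2:  (p0=0, p1=8, p2=2, p3=7, p4=2, p5=9, p6=3, p7=1) → (p0=0, p1=10, p2=0, p3=10, p4=2, p5=9, p6=3, p7=1)

(p0=0, p1=10, p2=0, p3=10, p4=2, p5=9, p6=3, p7=1)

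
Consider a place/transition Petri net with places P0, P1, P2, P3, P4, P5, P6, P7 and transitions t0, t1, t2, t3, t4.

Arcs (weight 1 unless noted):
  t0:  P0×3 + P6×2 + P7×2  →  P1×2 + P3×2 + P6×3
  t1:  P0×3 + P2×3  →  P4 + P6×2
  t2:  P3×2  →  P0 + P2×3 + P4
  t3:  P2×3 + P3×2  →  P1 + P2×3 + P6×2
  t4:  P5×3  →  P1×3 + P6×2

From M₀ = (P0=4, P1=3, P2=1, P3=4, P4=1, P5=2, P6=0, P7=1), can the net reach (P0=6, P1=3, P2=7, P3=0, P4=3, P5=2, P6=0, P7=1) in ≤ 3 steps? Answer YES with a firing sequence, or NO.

step 1: fire t2:  (P0=4, P1=3, P2=1, P3=4, P4=1, P5=2, P6=0, P7=1) → (P0=5, P1=3, P2=4, P3=2, P4=2, P5=2, P6=0, P7=1)
step 2: fire t2:  (P0=5, P1=3, P2=4, P3=2, P4=2, P5=2, P6=0, P7=1) → (P0=6, P1=3, P2=7, P3=0, P4=3, P5=2, P6=0, P7=1)

YES — reachable via ⟨t2, t2⟩ (2 firings)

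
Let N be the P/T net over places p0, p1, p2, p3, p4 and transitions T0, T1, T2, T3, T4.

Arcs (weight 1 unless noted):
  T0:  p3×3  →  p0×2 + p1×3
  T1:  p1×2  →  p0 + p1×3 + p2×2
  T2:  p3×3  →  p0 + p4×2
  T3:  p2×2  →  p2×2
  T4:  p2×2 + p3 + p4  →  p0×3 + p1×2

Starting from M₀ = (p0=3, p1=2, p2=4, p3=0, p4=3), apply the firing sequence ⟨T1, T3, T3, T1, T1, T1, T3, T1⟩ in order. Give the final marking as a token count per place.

step 1: fire T1:  (p0=3, p1=2, p2=4, p3=0, p4=3) → (p0=4, p1=3, p2=6, p3=0, p4=3)
step 2: fire T3:  (p0=4, p1=3, p2=6, p3=0, p4=3) → (p0=4, p1=3, p2=6, p3=0, p4=3)
step 3: fire T3:  (p0=4, p1=3, p2=6, p3=0, p4=3) → (p0=4, p1=3, p2=6, p3=0, p4=3)
step 4: fire T1:  (p0=4, p1=3, p2=6, p3=0, p4=3) → (p0=5, p1=4, p2=8, p3=0, p4=3)
step 5: fire T1:  (p0=5, p1=4, p2=8, p3=0, p4=3) → (p0=6, p1=5, p2=10, p3=0, p4=3)
step 6: fire T1:  (p0=6, p1=5, p2=10, p3=0, p4=3) → (p0=7, p1=6, p2=12, p3=0, p4=3)
step 7: fire T3:  (p0=7, p1=6, p2=12, p3=0, p4=3) → (p0=7, p1=6, p2=12, p3=0, p4=3)
step 8: fire T1:  (p0=7, p1=6, p2=12, p3=0, p4=3) → (p0=8, p1=7, p2=14, p3=0, p4=3)

(p0=8, p1=7, p2=14, p3=0, p4=3)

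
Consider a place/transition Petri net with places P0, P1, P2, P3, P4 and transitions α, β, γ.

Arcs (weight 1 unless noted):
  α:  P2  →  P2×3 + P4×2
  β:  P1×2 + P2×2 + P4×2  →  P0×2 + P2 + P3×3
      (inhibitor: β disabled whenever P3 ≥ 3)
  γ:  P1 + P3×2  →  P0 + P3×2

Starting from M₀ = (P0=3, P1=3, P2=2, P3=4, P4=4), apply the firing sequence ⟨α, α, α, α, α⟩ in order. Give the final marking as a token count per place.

step 1: fire α:  (P0=3, P1=3, P2=2, P3=4, P4=4) → (P0=3, P1=3, P2=4, P3=4, P4=6)
step 2: fire α:  (P0=3, P1=3, P2=4, P3=4, P4=6) → (P0=3, P1=3, P2=6, P3=4, P4=8)
step 3: fire α:  (P0=3, P1=3, P2=6, P3=4, P4=8) → (P0=3, P1=3, P2=8, P3=4, P4=10)
step 4: fire α:  (P0=3, P1=3, P2=8, P3=4, P4=10) → (P0=3, P1=3, P2=10, P3=4, P4=12)
step 5: fire α:  (P0=3, P1=3, P2=10, P3=4, P4=12) → (P0=3, P1=3, P2=12, P3=4, P4=14)

(P0=3, P1=3, P2=12, P3=4, P4=14)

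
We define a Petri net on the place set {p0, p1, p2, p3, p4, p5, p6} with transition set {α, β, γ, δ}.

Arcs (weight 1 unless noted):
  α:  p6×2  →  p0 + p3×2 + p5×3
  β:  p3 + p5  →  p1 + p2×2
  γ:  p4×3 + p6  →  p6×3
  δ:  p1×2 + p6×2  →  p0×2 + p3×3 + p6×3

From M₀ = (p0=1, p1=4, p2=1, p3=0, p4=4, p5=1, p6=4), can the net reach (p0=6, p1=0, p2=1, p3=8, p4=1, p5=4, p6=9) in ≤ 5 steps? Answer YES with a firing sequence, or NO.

NO — not reachable within 5 firings

depth 0: 1 marking
depth 1: 4 markings reached so far
depth 2: 11 markings reached so far
depth 3: 22 markings reached so far
depth 4: 34 markings reached so far
depth 5: 47 markings reached so far
target is not among the 47 markings reachable within 5 steps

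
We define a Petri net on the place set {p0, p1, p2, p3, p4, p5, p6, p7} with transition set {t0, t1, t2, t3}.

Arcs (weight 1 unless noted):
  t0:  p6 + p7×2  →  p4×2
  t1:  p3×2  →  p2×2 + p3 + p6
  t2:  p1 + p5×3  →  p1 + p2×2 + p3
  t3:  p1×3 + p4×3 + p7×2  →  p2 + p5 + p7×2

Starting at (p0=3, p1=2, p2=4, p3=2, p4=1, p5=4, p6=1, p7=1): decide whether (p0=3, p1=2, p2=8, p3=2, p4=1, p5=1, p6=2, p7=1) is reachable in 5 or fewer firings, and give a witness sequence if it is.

YES — reachable via ⟨t1, t2⟩ (2 firings)

step 1: fire t1:  (p0=3, p1=2, p2=4, p3=2, p4=1, p5=4, p6=1, p7=1) → (p0=3, p1=2, p2=6, p3=1, p4=1, p5=4, p6=2, p7=1)
step 2: fire t2:  (p0=3, p1=2, p2=6, p3=1, p4=1, p5=4, p6=2, p7=1) → (p0=3, p1=2, p2=8, p3=2, p4=1, p5=1, p6=2, p7=1)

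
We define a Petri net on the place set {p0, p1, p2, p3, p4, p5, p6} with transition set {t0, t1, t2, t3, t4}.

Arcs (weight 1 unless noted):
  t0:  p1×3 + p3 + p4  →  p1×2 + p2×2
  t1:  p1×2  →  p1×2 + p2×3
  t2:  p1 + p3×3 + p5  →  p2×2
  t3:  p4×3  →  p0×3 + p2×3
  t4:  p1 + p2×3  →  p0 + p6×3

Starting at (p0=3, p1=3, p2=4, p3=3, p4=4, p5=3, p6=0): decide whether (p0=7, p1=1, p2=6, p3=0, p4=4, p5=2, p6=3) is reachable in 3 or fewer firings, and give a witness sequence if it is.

depth 0: 1 marking
depth 1: 6 markings reached so far
depth 2: 16 markings reached so far
depth 3: 32 markings reached so far
target is not among the 32 markings reachable within 3 steps

NO — not reachable within 3 firings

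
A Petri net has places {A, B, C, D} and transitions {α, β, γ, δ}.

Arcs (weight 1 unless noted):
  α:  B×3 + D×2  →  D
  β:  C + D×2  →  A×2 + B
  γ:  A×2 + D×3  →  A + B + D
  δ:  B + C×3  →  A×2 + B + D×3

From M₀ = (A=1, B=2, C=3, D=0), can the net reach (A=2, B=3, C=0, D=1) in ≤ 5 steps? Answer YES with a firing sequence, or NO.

step 1: fire δ:  (A=1, B=2, C=3, D=0) → (A=3, B=2, C=0, D=3)
step 2: fire γ:  (A=3, B=2, C=0, D=3) → (A=2, B=3, C=0, D=1)

YES — reachable via ⟨δ, γ⟩ (2 firings)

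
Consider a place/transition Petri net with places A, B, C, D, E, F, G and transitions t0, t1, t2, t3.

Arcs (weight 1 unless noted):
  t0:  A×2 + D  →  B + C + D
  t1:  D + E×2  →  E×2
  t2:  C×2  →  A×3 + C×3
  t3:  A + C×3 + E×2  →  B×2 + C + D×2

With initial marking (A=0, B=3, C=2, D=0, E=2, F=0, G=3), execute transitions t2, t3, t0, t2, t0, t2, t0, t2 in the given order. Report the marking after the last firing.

step 1: fire t2:  (A=0, B=3, C=2, D=0, E=2, F=0, G=3) → (A=3, B=3, C=3, D=0, E=2, F=0, G=3)
step 2: fire t3:  (A=3, B=3, C=3, D=0, E=2, F=0, G=3) → (A=2, B=5, C=1, D=2, E=0, F=0, G=3)
step 3: fire t0:  (A=2, B=5, C=1, D=2, E=0, F=0, G=3) → (A=0, B=6, C=2, D=2, E=0, F=0, G=3)
step 4: fire t2:  (A=0, B=6, C=2, D=2, E=0, F=0, G=3) → (A=3, B=6, C=3, D=2, E=0, F=0, G=3)
step 5: fire t0:  (A=3, B=6, C=3, D=2, E=0, F=0, G=3) → (A=1, B=7, C=4, D=2, E=0, F=0, G=3)
step 6: fire t2:  (A=1, B=7, C=4, D=2, E=0, F=0, G=3) → (A=4, B=7, C=5, D=2, E=0, F=0, G=3)
step 7: fire t0:  (A=4, B=7, C=5, D=2, E=0, F=0, G=3) → (A=2, B=8, C=6, D=2, E=0, F=0, G=3)
step 8: fire t2:  (A=2, B=8, C=6, D=2, E=0, F=0, G=3) → (A=5, B=8, C=7, D=2, E=0, F=0, G=3)

(A=5, B=8, C=7, D=2, E=0, F=0, G=3)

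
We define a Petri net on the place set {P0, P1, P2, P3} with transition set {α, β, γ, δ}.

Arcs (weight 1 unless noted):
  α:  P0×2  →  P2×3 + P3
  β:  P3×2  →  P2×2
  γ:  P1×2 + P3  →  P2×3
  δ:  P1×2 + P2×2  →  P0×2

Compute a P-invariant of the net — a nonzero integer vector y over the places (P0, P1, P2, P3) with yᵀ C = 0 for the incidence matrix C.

y = (P0:2, P1:1, P2:1, P3:1)

Incidence matrix C (rows=places, cols=transitions):
        α    β    γ    δ
   P0  -2    0    0    2
   P1   0    0   -2   -2
   P2   3    2    3   -2
   P3   1   -2   -1    0

Candidate y = [2, 1, 1, 1]; check y·C column-wise:
  col α: 2·-2 + 1·0 + 1·3 + 1·1 = 0
  col β: 2·0 + 1·0 + 1·2 + 1·-2 = 0
  col γ: 2·0 + 1·-2 + 1·3 + 1·-1 = 0
  col δ: 2·2 + 1·-2 + 1·-2 + 1·0 = 0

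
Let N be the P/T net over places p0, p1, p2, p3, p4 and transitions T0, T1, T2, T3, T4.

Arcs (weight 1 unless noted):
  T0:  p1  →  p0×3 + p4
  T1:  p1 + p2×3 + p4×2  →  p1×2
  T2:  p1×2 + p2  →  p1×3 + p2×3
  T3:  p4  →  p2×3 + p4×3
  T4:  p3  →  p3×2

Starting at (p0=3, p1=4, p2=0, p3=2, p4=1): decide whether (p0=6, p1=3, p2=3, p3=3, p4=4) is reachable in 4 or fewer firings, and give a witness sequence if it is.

step 1: fire T0:  (p0=3, p1=4, p2=0, p3=2, p4=1) → (p0=6, p1=3, p2=0, p3=2, p4=2)
step 2: fire T3:  (p0=6, p1=3, p2=0, p3=2, p4=2) → (p0=6, p1=3, p2=3, p3=2, p4=4)
step 3: fire T4:  (p0=6, p1=3, p2=3, p3=2, p4=4) → (p0=6, p1=3, p2=3, p3=3, p4=4)

YES — reachable via ⟨T0, T3, T4⟩ (3 firings)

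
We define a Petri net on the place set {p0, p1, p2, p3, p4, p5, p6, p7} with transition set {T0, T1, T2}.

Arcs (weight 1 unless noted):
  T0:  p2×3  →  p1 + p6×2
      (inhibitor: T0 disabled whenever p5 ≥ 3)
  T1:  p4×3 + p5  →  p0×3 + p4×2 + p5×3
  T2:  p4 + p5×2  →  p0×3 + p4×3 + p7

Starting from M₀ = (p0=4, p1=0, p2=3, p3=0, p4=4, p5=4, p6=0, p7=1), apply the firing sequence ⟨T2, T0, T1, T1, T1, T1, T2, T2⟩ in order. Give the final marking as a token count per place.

step 1: fire T2:  (p0=4, p1=0, p2=3, p3=0, p4=4, p5=4, p6=0, p7=1) → (p0=7, p1=0, p2=3, p3=0, p4=6, p5=2, p6=0, p7=2)
step 2: fire T0:  (p0=7, p1=0, p2=3, p3=0, p4=6, p5=2, p6=0, p7=2) → (p0=7, p1=1, p2=0, p3=0, p4=6, p5=2, p6=2, p7=2)
step 3: fire T1:  (p0=7, p1=1, p2=0, p3=0, p4=6, p5=2, p6=2, p7=2) → (p0=10, p1=1, p2=0, p3=0, p4=5, p5=4, p6=2, p7=2)
step 4: fire T1:  (p0=10, p1=1, p2=0, p3=0, p4=5, p5=4, p6=2, p7=2) → (p0=13, p1=1, p2=0, p3=0, p4=4, p5=6, p6=2, p7=2)
step 5: fire T1:  (p0=13, p1=1, p2=0, p3=0, p4=4, p5=6, p6=2, p7=2) → (p0=16, p1=1, p2=0, p3=0, p4=3, p5=8, p6=2, p7=2)
step 6: fire T1:  (p0=16, p1=1, p2=0, p3=0, p4=3, p5=8, p6=2, p7=2) → (p0=19, p1=1, p2=0, p3=0, p4=2, p5=10, p6=2, p7=2)
step 7: fire T2:  (p0=19, p1=1, p2=0, p3=0, p4=2, p5=10, p6=2, p7=2) → (p0=22, p1=1, p2=0, p3=0, p4=4, p5=8, p6=2, p7=3)
step 8: fire T2:  (p0=22, p1=1, p2=0, p3=0, p4=4, p5=8, p6=2, p7=3) → (p0=25, p1=1, p2=0, p3=0, p4=6, p5=6, p6=2, p7=4)

(p0=25, p1=1, p2=0, p3=0, p4=6, p5=6, p6=2, p7=4)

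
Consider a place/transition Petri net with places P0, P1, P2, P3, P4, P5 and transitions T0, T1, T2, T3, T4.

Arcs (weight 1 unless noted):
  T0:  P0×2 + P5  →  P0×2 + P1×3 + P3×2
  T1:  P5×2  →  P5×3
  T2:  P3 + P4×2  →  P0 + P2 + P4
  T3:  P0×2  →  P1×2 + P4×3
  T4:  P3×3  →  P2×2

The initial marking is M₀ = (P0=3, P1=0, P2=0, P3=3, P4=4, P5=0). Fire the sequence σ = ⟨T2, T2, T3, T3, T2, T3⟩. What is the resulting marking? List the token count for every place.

step 1: fire T2:  (P0=3, P1=0, P2=0, P3=3, P4=4, P5=0) → (P0=4, P1=0, P2=1, P3=2, P4=3, P5=0)
step 2: fire T2:  (P0=4, P1=0, P2=1, P3=2, P4=3, P5=0) → (P0=5, P1=0, P2=2, P3=1, P4=2, P5=0)
step 3: fire T3:  (P0=5, P1=0, P2=2, P3=1, P4=2, P5=0) → (P0=3, P1=2, P2=2, P3=1, P4=5, P5=0)
step 4: fire T3:  (P0=3, P1=2, P2=2, P3=1, P4=5, P5=0) → (P0=1, P1=4, P2=2, P3=1, P4=8, P5=0)
step 5: fire T2:  (P0=1, P1=4, P2=2, P3=1, P4=8, P5=0) → (P0=2, P1=4, P2=3, P3=0, P4=7, P5=0)
step 6: fire T3:  (P0=2, P1=4, P2=3, P3=0, P4=7, P5=0) → (P0=0, P1=6, P2=3, P3=0, P4=10, P5=0)

(P0=0, P1=6, P2=3, P3=0, P4=10, P5=0)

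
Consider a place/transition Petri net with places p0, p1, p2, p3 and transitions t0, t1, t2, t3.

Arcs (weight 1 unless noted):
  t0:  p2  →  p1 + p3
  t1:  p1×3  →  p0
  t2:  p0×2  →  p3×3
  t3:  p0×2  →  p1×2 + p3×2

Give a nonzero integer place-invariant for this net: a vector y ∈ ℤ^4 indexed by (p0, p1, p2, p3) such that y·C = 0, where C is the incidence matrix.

y = (p0:3, p1:1, p2:3, p3:2)

Incidence matrix C (rows=places, cols=transitions):
       t0   t1   t2   t3
   p0   0    1   -2   -2
   p1   1   -3    0    2
   p2  -1    0    0    0
   p3   1    0    3    2

Candidate y = [3, 1, 3, 2]; check y·C column-wise:
  col t0: 3·0 + 1·1 + 3·-1 + 2·1 = 0
  col t1: 3·1 + 1·-3 + 3·0 + 2·0 = 0
  col t2: 3·-2 + 1·0 + 3·0 + 2·3 = 0
  col t3: 3·-2 + 1·2 + 3·0 + 2·2 = 0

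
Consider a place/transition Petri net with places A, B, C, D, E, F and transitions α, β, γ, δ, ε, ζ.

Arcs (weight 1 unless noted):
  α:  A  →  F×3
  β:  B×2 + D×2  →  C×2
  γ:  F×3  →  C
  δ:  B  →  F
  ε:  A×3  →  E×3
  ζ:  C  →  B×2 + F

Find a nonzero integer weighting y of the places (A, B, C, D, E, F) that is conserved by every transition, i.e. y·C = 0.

y = (A:3, B:1, C:3, D:2, E:3, F:1)

Incidence matrix C (rows=places, cols=transitions):
        α    β    γ    δ    ε    ζ
    A  -1    0    0    0   -3    0
    B   0   -2    0   -1    0    2
    C   0    2    1    0    0   -1
    D   0   -2    0    0    0    0
    E   0    0    0    0    3    0
    F   3    0   -3    1    0    1

Candidate y = [3, 1, 3, 2, 3, 1]; check y·C column-wise:
  col α: 3·-1 + 1·0 + 3·0 + 2·0 + 3·0 + 1·3 = 0
  col β: 3·0 + 1·-2 + 3·2 + 2·-2 + 3·0 + 1·0 = 0
  col γ: 3·0 + 1·0 + 3·1 + 2·0 + 3·0 + 1·-3 = 0
  col δ: 3·0 + 1·-1 + 3·0 + 2·0 + 3·0 + 1·1 = 0
  col ε: 3·-3 + 1·0 + 3·0 + 2·0 + 3·3 + 1·0 = 0
  col ζ: 3·0 + 1·2 + 3·-1 + 2·0 + 3·0 + 1·1 = 0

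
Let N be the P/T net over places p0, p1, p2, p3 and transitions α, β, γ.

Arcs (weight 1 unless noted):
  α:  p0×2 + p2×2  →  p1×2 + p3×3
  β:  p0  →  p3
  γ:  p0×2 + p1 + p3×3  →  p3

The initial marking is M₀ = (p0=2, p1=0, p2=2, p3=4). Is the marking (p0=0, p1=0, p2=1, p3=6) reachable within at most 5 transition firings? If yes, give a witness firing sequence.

NO — not reachable within 5 firings

depth 0: 1 marking
depth 1: 3 markings reached so far
depth 2: 4 markings reached so far
depth 3: 4 markings reached so far
(frontier empty at depth 3; search complete)
target is not among the 4 markings reachable within 5 steps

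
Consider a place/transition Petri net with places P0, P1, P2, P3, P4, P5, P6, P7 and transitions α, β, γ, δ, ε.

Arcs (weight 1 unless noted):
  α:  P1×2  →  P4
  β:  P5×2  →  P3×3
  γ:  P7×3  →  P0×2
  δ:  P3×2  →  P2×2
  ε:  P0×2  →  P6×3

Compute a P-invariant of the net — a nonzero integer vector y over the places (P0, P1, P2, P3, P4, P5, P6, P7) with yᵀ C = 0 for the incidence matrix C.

Incidence matrix C (rows=places, cols=transitions):
        α    β    γ    δ    ε
   P0   0    0    2    0   -2
   P1  -2    0    0    0    0
   P2   0    0    0    2    0
   P3   0    3    0   -2    0
   P4   1    0    0    0    0
   P5   0   -2    0    0    0
   P6   0    0    0    0    3
   P7   0    0   -3    0    0

Candidate y = [0, 1, 0, 0, 2, 0, 0, 0]; check y·C column-wise:
  col α: 1·-2 + 2·1 = 0
  col β: 1·0 + 0·3 + 2·0 + 0·-2 = 0
  col γ: 0·2 + 1·0 + 2·0 + 0·-3 = 0
  col δ: 1·0 + 0·2 + 0·-2 + 2·0 = 0
  col ε: 0·-2 + 1·0 + 2·0 + 0·3 = 0

y = (P0:0, P1:1, P2:0, P3:0, P4:2, P5:0, P6:0, P7:0)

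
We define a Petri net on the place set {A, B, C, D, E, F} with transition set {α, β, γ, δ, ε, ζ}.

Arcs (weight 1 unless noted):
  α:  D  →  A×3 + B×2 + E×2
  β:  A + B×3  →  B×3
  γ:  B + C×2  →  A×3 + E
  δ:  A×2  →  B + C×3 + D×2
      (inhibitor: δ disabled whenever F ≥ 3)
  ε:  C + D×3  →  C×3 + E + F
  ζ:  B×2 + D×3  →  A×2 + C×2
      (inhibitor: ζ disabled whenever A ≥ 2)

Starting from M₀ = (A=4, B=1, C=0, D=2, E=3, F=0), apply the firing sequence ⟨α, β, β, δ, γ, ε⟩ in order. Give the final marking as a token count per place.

(A=6, B=3, C=3, D=0, E=7, F=1)

step 1: fire α:  (A=4, B=1, C=0, D=2, E=3, F=0) → (A=7, B=3, C=0, D=1, E=5, F=0)
step 2: fire β:  (A=7, B=3, C=0, D=1, E=5, F=0) → (A=6, B=3, C=0, D=1, E=5, F=0)
step 3: fire β:  (A=6, B=3, C=0, D=1, E=5, F=0) → (A=5, B=3, C=0, D=1, E=5, F=0)
step 4: fire δ:  (A=5, B=3, C=0, D=1, E=5, F=0) → (A=3, B=4, C=3, D=3, E=5, F=0)
step 5: fire γ:  (A=3, B=4, C=3, D=3, E=5, F=0) → (A=6, B=3, C=1, D=3, E=6, F=0)
step 6: fire ε:  (A=6, B=3, C=1, D=3, E=6, F=0) → (A=6, B=3, C=3, D=0, E=7, F=1)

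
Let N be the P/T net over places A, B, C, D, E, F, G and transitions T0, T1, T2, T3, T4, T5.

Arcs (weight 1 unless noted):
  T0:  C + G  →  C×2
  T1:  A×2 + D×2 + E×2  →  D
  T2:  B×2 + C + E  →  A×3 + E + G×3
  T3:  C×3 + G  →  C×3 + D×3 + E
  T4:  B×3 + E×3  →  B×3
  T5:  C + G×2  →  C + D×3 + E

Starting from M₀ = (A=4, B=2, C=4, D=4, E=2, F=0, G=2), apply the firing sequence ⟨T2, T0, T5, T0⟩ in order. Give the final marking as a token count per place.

step 1: fire T2:  (A=4, B=2, C=4, D=4, E=2, F=0, G=2) → (A=7, B=0, C=3, D=4, E=2, F=0, G=5)
step 2: fire T0:  (A=7, B=0, C=3, D=4, E=2, F=0, G=5) → (A=7, B=0, C=4, D=4, E=2, F=0, G=4)
step 3: fire T5:  (A=7, B=0, C=4, D=4, E=2, F=0, G=4) → (A=7, B=0, C=4, D=7, E=3, F=0, G=2)
step 4: fire T0:  (A=7, B=0, C=4, D=7, E=3, F=0, G=2) → (A=7, B=0, C=5, D=7, E=3, F=0, G=1)

(A=7, B=0, C=5, D=7, E=3, F=0, G=1)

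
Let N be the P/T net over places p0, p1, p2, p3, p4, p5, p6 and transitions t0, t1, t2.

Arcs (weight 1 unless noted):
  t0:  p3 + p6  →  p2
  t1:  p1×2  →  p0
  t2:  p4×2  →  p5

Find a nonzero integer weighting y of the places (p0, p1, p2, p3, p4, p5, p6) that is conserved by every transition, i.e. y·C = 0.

Incidence matrix C (rows=places, cols=transitions):
       t0   t1   t2
   p0   0    1    0
   p1   0   -2    0
   p2   1    0    0
   p3  -1    0    0
   p4   0    0   -2
   p5   0    0    1
   p6  -1    0    0

Candidate y = [2, 1, 0, 0, 0, 0, 0]; check y·C column-wise:
  col t0: 2·0 + 1·0 + 0·1 + 0·-1 + 0·-1 = 0
  col t1: 2·1 + 1·-2 = 0
  col t2: 2·0 + 1·0 + 0·-2 + 0·1 = 0

y = (p0:2, p1:1, p2:0, p3:0, p4:0, p5:0, p6:0)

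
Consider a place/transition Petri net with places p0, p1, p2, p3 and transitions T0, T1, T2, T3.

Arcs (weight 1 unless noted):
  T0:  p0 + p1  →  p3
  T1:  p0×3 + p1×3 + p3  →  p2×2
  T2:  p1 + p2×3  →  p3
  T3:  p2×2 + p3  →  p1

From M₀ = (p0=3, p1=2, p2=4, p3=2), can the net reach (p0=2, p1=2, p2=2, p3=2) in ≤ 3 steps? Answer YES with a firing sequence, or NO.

step 1: fire T0:  (p0=3, p1=2, p2=4, p3=2) → (p0=2, p1=1, p2=4, p3=3)
step 2: fire T3:  (p0=2, p1=1, p2=4, p3=3) → (p0=2, p1=2, p2=2, p3=2)

YES — reachable via ⟨T0, T3⟩ (2 firings)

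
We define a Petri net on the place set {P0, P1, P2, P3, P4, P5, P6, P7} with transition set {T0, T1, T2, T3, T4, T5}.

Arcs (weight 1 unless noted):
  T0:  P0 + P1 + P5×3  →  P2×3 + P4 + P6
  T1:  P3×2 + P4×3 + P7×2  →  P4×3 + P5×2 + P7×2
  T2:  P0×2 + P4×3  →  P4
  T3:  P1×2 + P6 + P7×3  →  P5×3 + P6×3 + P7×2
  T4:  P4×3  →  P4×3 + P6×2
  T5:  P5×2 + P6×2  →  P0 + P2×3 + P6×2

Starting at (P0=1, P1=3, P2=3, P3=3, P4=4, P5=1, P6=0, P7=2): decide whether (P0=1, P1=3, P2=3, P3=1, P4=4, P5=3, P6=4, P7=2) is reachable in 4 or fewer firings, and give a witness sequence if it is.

step 1: fire T1:  (P0=1, P1=3, P2=3, P3=3, P4=4, P5=1, P6=0, P7=2) → (P0=1, P1=3, P2=3, P3=1, P4=4, P5=3, P6=0, P7=2)
step 2: fire T4:  (P0=1, P1=3, P2=3, P3=1, P4=4, P5=3, P6=0, P7=2) → (P0=1, P1=3, P2=3, P3=1, P4=4, P5=3, P6=2, P7=2)
step 3: fire T4:  (P0=1, P1=3, P2=3, P3=1, P4=4, P5=3, P6=2, P7=2) → (P0=1, P1=3, P2=3, P3=1, P4=4, P5=3, P6=4, P7=2)

YES — reachable via ⟨T1, T4, T4⟩ (3 firings)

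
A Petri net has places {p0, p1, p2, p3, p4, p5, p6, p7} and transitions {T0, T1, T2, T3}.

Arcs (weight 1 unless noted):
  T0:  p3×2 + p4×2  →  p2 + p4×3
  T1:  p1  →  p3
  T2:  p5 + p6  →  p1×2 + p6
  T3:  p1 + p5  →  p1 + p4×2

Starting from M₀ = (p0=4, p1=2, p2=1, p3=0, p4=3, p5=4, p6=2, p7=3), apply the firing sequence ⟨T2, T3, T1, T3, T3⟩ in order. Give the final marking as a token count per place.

step 1: fire T2:  (p0=4, p1=2, p2=1, p3=0, p4=3, p5=4, p6=2, p7=3) → (p0=4, p1=4, p2=1, p3=0, p4=3, p5=3, p6=2, p7=3)
step 2: fire T3:  (p0=4, p1=4, p2=1, p3=0, p4=3, p5=3, p6=2, p7=3) → (p0=4, p1=4, p2=1, p3=0, p4=5, p5=2, p6=2, p7=3)
step 3: fire T1:  (p0=4, p1=4, p2=1, p3=0, p4=5, p5=2, p6=2, p7=3) → (p0=4, p1=3, p2=1, p3=1, p4=5, p5=2, p6=2, p7=3)
step 4: fire T3:  (p0=4, p1=3, p2=1, p3=1, p4=5, p5=2, p6=2, p7=3) → (p0=4, p1=3, p2=1, p3=1, p4=7, p5=1, p6=2, p7=3)
step 5: fire T3:  (p0=4, p1=3, p2=1, p3=1, p4=7, p5=1, p6=2, p7=3) → (p0=4, p1=3, p2=1, p3=1, p4=9, p5=0, p6=2, p7=3)

(p0=4, p1=3, p2=1, p3=1, p4=9, p5=0, p6=2, p7=3)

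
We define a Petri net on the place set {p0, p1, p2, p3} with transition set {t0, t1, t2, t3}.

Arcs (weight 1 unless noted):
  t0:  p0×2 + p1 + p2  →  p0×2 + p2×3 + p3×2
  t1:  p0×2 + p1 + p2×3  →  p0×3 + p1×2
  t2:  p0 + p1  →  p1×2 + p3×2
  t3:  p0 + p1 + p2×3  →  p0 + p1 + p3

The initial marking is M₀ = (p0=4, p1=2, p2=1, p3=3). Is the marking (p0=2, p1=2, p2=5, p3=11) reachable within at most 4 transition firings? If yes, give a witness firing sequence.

step 1: fire t0:  (p0=4, p1=2, p2=1, p3=3) → (p0=4, p1=1, p2=3, p3=5)
step 2: fire t2:  (p0=4, p1=1, p2=3, p3=5) → (p0=3, p1=2, p2=3, p3=7)
step 3: fire t0:  (p0=3, p1=2, p2=3, p3=7) → (p0=3, p1=1, p2=5, p3=9)
step 4: fire t2:  (p0=3, p1=1, p2=5, p3=9) → (p0=2, p1=2, p2=5, p3=11)

YES — reachable via ⟨t0, t2, t0, t2⟩ (4 firings)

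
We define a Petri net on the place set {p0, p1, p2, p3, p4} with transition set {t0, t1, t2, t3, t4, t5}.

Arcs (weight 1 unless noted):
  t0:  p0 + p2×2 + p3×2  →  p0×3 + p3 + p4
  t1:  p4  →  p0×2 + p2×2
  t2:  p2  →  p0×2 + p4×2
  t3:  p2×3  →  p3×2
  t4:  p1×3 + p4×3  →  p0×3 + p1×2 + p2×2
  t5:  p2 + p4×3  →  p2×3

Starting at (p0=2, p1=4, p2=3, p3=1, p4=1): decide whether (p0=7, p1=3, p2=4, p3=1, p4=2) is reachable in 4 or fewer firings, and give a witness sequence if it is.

NO — not reachable within 4 firings

depth 0: 1 marking
depth 1: 4 markings reached so far
depth 2: 9 markings reached so far
depth 3: 18 markings reached so far
depth 4: 30 markings reached so far
target is not among the 30 markings reachable within 4 steps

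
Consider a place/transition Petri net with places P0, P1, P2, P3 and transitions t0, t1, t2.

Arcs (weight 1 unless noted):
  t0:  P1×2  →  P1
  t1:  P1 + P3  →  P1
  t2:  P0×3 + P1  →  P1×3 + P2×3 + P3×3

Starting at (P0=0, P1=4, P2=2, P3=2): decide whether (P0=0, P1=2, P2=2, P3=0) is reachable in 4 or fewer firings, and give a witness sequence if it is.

YES — reachable via ⟨t0, t0, t1, t1⟩ (4 firings)

step 1: fire t0:  (P0=0, P1=4, P2=2, P3=2) → (P0=0, P1=3, P2=2, P3=2)
step 2: fire t0:  (P0=0, P1=3, P2=2, P3=2) → (P0=0, P1=2, P2=2, P3=2)
step 3: fire t1:  (P0=0, P1=2, P2=2, P3=2) → (P0=0, P1=2, P2=2, P3=1)
step 4: fire t1:  (P0=0, P1=2, P2=2, P3=1) → (P0=0, P1=2, P2=2, P3=0)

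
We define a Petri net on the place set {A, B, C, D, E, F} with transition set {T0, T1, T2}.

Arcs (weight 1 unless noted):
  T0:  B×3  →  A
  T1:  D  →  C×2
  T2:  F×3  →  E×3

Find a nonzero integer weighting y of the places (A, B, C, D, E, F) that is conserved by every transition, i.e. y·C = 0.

y = (A:3, B:1, C:0, D:0, E:0, F:0)

Incidence matrix C (rows=places, cols=transitions):
       T0   T1   T2
    A   1    0    0
    B  -3    0    0
    C   0    2    0
    D   0   -1    0
    E   0    0    3
    F   0    0   -3

Candidate y = [3, 1, 0, 0, 0, 0]; check y·C column-wise:
  col T0: 3·1 + 1·-3 = 0
  col T1: 3·0 + 1·0 + 0·2 + 0·-1 = 0
  col T2: 3·0 + 1·0 + 0·3 + 0·-3 = 0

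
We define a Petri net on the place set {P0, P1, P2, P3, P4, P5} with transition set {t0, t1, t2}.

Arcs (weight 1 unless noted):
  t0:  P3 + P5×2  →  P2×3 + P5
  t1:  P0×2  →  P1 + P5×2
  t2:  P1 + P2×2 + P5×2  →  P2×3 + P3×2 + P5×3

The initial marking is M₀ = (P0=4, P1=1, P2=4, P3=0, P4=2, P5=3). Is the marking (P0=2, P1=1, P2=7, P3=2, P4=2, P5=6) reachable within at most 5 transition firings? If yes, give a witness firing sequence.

NO — not reachable within 5 firings

depth 0: 1 marking
depth 1: 3 markings reached so far
depth 2: 6 markings reached so far
depth 3: 10 markings reached so far
depth 4: 14 markings reached so far
depth 5: 18 markings reached so far
target is not among the 18 markings reachable within 5 steps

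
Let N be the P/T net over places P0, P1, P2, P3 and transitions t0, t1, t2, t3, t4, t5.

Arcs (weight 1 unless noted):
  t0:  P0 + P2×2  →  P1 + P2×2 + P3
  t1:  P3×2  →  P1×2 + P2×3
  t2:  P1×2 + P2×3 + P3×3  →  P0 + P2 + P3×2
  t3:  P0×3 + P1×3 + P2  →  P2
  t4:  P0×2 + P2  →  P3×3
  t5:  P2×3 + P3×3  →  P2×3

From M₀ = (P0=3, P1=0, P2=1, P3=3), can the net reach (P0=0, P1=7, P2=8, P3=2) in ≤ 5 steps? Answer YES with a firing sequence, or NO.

NO — not reachable within 5 firings

depth 0: 1 marking
depth 1: 3 markings reached so far
depth 2: 5 markings reached so far
depth 3: 11 markings reached so far
depth 4: 21 markings reached so far
depth 5: 30 markings reached so far
target is not among the 30 markings reachable within 5 steps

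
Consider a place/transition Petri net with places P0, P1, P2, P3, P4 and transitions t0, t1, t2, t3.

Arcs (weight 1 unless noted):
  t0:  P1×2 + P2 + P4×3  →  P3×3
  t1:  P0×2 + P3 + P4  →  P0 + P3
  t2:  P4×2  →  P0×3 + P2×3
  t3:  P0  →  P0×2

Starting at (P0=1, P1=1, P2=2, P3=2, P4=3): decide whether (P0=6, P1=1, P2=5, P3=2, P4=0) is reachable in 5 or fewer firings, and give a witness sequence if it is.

YES — reachable via ⟨t2, t1, t3, t3, t3⟩ (5 firings)

step 1: fire t2:  (P0=1, P1=1, P2=2, P3=2, P4=3) → (P0=4, P1=1, P2=5, P3=2, P4=1)
step 2: fire t1:  (P0=4, P1=1, P2=5, P3=2, P4=1) → (P0=3, P1=1, P2=5, P3=2, P4=0)
step 3: fire t3:  (P0=3, P1=1, P2=5, P3=2, P4=0) → (P0=4, P1=1, P2=5, P3=2, P4=0)
step 4: fire t3:  (P0=4, P1=1, P2=5, P3=2, P4=0) → (P0=5, P1=1, P2=5, P3=2, P4=0)
step 5: fire t3:  (P0=5, P1=1, P2=5, P3=2, P4=0) → (P0=6, P1=1, P2=5, P3=2, P4=0)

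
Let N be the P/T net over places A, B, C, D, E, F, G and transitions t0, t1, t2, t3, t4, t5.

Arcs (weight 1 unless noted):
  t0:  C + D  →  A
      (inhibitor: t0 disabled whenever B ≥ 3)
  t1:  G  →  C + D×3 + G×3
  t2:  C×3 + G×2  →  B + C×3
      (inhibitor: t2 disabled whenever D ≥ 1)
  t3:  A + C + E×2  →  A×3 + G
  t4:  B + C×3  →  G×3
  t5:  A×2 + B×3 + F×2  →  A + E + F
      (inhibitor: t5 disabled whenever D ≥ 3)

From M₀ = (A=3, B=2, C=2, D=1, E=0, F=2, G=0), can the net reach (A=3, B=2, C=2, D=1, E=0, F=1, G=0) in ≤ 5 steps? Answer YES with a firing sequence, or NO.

NO — not reachable within 5 firings

depth 0: 1 marking
depth 1: 2 markings reached so far
depth 2: 2 markings reached so far
(frontier empty at depth 2; search complete)
target is not among the 2 markings reachable within 5 steps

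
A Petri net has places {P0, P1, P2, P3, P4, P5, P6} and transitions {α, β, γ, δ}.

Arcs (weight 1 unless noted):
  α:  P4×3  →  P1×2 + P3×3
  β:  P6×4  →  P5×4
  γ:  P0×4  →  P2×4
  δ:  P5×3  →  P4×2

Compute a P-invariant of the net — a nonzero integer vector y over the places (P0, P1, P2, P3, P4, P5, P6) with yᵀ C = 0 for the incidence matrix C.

y = (P0:1, P1:0, P2:1, P3:0, P4:0, P5:0, P6:0)

Incidence matrix C (rows=places, cols=transitions):
        α    β    γ    δ
   P0   0    0   -4    0
   P1   2    0    0    0
   P2   0    0    4    0
   P3   3    0    0    0
   P4  -3    0    0    2
   P5   0    4    0   -3
   P6   0   -4    0    0

Candidate y = [1, 0, 1, 0, 0, 0, 0]; check y·C column-wise:
  col α: 1·0 + 0·2 + 1·0 + 0·3 + 0·-3 = 0
  col β: 1·0 + 1·0 + 0·4 + 0·-4 = 0
  col γ: 1·-4 + 1·4 = 0
  col δ: 1·0 + 1·0 + 0·2 + 0·-3 = 0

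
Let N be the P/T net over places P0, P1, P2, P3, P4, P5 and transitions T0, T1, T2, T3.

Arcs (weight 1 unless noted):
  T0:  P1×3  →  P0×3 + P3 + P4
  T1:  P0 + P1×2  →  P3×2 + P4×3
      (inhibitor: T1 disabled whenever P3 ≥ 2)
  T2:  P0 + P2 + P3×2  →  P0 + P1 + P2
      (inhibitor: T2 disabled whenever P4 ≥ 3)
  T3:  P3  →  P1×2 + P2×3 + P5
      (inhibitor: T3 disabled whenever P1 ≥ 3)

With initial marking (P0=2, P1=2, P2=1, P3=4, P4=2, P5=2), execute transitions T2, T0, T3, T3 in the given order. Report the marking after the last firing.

step 1: fire T2:  (P0=2, P1=2, P2=1, P3=4, P4=2, P5=2) → (P0=2, P1=3, P2=1, P3=2, P4=2, P5=2)
step 2: fire T0:  (P0=2, P1=3, P2=1, P3=2, P4=2, P5=2) → (P0=5, P1=0, P2=1, P3=3, P4=3, P5=2)
step 3: fire T3:  (P0=5, P1=0, P2=1, P3=3, P4=3, P5=2) → (P0=5, P1=2, P2=4, P3=2, P4=3, P5=3)
step 4: fire T3:  (P0=5, P1=2, P2=4, P3=2, P4=3, P5=3) → (P0=5, P1=4, P2=7, P3=1, P4=3, P5=4)

(P0=5, P1=4, P2=7, P3=1, P4=3, P5=4)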